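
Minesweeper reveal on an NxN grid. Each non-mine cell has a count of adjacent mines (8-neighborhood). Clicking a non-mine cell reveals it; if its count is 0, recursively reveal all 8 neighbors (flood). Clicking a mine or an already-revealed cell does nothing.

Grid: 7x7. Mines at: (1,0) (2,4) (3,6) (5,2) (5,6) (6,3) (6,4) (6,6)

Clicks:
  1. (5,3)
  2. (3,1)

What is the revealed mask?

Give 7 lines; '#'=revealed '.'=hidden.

Answer: .######
.######
####.##
####...
####...
##.#...
##.....

Derivation:
Click 1 (5,3) count=3: revealed 1 new [(5,3)] -> total=1
Click 2 (3,1) count=0: revealed 30 new [(0,1) (0,2) (0,3) (0,4) (0,5) (0,6) (1,1) (1,2) (1,3) (1,4) (1,5) (1,6) (2,0) (2,1) (2,2) (2,3) (2,5) (2,6) (3,0) (3,1) (3,2) (3,3) (4,0) (4,1) (4,2) (4,3) (5,0) (5,1) (6,0) (6,1)] -> total=31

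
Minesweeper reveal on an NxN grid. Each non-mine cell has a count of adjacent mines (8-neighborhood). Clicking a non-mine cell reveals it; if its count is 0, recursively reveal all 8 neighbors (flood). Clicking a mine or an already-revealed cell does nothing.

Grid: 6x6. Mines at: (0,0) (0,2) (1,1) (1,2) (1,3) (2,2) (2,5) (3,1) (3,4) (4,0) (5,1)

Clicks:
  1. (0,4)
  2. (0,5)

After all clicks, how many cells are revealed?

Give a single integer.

Click 1 (0,4) count=1: revealed 1 new [(0,4)] -> total=1
Click 2 (0,5) count=0: revealed 3 new [(0,5) (1,4) (1,5)] -> total=4

Answer: 4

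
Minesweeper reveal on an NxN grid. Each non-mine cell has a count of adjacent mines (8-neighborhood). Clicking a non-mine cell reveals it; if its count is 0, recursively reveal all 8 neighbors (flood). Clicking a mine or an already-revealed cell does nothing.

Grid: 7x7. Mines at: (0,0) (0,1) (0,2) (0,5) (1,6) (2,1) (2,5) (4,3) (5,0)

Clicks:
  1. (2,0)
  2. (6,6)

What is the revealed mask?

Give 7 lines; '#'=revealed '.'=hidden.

Answer: .......
.......
#......
....###
....###
.######
.######

Derivation:
Click 1 (2,0) count=1: revealed 1 new [(2,0)] -> total=1
Click 2 (6,6) count=0: revealed 18 new [(3,4) (3,5) (3,6) (4,4) (4,5) (4,6) (5,1) (5,2) (5,3) (5,4) (5,5) (5,6) (6,1) (6,2) (6,3) (6,4) (6,5) (6,6)] -> total=19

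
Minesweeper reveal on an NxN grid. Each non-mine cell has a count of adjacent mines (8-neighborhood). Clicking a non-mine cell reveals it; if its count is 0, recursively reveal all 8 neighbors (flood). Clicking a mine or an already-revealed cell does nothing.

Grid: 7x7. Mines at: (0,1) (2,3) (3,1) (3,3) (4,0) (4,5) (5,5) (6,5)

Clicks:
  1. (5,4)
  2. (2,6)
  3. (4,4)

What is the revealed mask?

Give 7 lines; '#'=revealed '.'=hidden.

Click 1 (5,4) count=3: revealed 1 new [(5,4)] -> total=1
Click 2 (2,6) count=0: revealed 16 new [(0,2) (0,3) (0,4) (0,5) (0,6) (1,2) (1,3) (1,4) (1,5) (1,6) (2,4) (2,5) (2,6) (3,4) (3,5) (3,6)] -> total=17
Click 3 (4,4) count=3: revealed 1 new [(4,4)] -> total=18

Answer: ..#####
..#####
....###
....###
....#..
....#..
.......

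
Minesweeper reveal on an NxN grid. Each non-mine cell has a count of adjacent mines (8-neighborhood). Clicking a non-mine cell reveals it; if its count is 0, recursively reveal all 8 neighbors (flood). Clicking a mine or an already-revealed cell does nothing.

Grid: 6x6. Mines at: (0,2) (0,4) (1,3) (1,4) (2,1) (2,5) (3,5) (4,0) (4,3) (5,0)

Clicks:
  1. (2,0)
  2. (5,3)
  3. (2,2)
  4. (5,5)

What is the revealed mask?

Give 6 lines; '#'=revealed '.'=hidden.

Click 1 (2,0) count=1: revealed 1 new [(2,0)] -> total=1
Click 2 (5,3) count=1: revealed 1 new [(5,3)] -> total=2
Click 3 (2,2) count=2: revealed 1 new [(2,2)] -> total=3
Click 4 (5,5) count=0: revealed 4 new [(4,4) (4,5) (5,4) (5,5)] -> total=7

Answer: ......
......
#.#...
......
....##
...###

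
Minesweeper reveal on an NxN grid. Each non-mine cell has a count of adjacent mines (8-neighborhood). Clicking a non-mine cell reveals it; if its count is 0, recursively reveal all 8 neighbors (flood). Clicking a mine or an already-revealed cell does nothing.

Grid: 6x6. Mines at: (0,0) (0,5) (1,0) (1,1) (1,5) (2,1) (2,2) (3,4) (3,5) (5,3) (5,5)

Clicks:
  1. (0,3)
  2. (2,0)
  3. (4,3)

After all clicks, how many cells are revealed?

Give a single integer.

Click 1 (0,3) count=0: revealed 6 new [(0,2) (0,3) (0,4) (1,2) (1,3) (1,4)] -> total=6
Click 2 (2,0) count=3: revealed 1 new [(2,0)] -> total=7
Click 3 (4,3) count=2: revealed 1 new [(4,3)] -> total=8

Answer: 8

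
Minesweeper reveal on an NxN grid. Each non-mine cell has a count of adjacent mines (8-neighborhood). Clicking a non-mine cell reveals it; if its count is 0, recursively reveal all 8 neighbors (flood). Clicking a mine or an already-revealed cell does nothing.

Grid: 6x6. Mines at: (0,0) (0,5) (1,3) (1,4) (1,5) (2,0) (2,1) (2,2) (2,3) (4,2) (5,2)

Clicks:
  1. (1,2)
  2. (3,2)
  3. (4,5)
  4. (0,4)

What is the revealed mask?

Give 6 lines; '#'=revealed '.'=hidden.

Click 1 (1,2) count=4: revealed 1 new [(1,2)] -> total=1
Click 2 (3,2) count=4: revealed 1 new [(3,2)] -> total=2
Click 3 (4,5) count=0: revealed 11 new [(2,4) (2,5) (3,3) (3,4) (3,5) (4,3) (4,4) (4,5) (5,3) (5,4) (5,5)] -> total=13
Click 4 (0,4) count=4: revealed 1 new [(0,4)] -> total=14

Answer: ....#.
..#...
....##
..####
...###
...###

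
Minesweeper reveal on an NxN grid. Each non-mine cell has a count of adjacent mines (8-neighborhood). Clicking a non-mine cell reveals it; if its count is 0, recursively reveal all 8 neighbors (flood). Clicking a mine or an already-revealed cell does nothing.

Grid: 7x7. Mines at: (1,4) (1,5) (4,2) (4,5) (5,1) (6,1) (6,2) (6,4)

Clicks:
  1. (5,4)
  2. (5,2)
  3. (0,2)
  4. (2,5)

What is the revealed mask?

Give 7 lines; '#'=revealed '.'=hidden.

Click 1 (5,4) count=2: revealed 1 new [(5,4)] -> total=1
Click 2 (5,2) count=4: revealed 1 new [(5,2)] -> total=2
Click 3 (0,2) count=0: revealed 18 new [(0,0) (0,1) (0,2) (0,3) (1,0) (1,1) (1,2) (1,3) (2,0) (2,1) (2,2) (2,3) (3,0) (3,1) (3,2) (3,3) (4,0) (4,1)] -> total=20
Click 4 (2,5) count=2: revealed 1 new [(2,5)] -> total=21

Answer: ####...
####...
####.#.
####...
##.....
..#.#..
.......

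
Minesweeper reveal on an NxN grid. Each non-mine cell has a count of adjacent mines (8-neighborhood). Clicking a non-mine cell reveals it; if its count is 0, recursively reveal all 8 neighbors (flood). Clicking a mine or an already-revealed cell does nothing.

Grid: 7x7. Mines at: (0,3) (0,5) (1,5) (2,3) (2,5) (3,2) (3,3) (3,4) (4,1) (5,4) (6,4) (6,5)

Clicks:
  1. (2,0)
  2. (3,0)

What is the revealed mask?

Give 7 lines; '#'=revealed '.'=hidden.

Click 1 (2,0) count=0: revealed 11 new [(0,0) (0,1) (0,2) (1,0) (1,1) (1,2) (2,0) (2,1) (2,2) (3,0) (3,1)] -> total=11
Click 2 (3,0) count=1: revealed 0 new [(none)] -> total=11

Answer: ###....
###....
###....
##.....
.......
.......
.......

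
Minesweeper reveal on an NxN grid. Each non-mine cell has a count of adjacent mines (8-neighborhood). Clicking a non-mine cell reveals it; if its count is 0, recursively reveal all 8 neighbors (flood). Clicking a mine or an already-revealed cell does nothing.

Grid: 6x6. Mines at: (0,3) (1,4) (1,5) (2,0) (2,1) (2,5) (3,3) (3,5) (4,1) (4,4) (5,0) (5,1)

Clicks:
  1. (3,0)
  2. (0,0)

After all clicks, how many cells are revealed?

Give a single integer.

Answer: 7

Derivation:
Click 1 (3,0) count=3: revealed 1 new [(3,0)] -> total=1
Click 2 (0,0) count=0: revealed 6 new [(0,0) (0,1) (0,2) (1,0) (1,1) (1,2)] -> total=7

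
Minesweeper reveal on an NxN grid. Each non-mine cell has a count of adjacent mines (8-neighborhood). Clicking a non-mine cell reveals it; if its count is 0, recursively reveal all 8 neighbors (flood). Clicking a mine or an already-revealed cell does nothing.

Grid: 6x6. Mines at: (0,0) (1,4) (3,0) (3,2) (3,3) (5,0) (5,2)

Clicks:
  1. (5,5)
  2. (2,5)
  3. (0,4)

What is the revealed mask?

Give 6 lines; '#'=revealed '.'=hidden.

Answer: ....#.
......
....##
....##
...###
...###

Derivation:
Click 1 (5,5) count=0: revealed 10 new [(2,4) (2,5) (3,4) (3,5) (4,3) (4,4) (4,5) (5,3) (5,4) (5,5)] -> total=10
Click 2 (2,5) count=1: revealed 0 new [(none)] -> total=10
Click 3 (0,4) count=1: revealed 1 new [(0,4)] -> total=11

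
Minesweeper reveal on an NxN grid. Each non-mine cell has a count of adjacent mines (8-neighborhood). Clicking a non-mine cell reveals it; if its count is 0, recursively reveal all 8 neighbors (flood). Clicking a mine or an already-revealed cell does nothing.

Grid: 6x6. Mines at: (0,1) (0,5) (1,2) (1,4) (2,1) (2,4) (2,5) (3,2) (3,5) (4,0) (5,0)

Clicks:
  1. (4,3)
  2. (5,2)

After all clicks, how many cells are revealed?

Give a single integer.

Answer: 10

Derivation:
Click 1 (4,3) count=1: revealed 1 new [(4,3)] -> total=1
Click 2 (5,2) count=0: revealed 9 new [(4,1) (4,2) (4,4) (4,5) (5,1) (5,2) (5,3) (5,4) (5,5)] -> total=10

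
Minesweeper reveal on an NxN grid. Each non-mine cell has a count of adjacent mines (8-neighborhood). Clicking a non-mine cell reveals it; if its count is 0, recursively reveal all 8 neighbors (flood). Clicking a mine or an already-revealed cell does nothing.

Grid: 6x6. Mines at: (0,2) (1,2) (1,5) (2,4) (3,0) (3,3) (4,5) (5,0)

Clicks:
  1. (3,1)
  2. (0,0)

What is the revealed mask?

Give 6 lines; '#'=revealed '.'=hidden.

Answer: ##....
##....
##....
.#....
......
......

Derivation:
Click 1 (3,1) count=1: revealed 1 new [(3,1)] -> total=1
Click 2 (0,0) count=0: revealed 6 new [(0,0) (0,1) (1,0) (1,1) (2,0) (2,1)] -> total=7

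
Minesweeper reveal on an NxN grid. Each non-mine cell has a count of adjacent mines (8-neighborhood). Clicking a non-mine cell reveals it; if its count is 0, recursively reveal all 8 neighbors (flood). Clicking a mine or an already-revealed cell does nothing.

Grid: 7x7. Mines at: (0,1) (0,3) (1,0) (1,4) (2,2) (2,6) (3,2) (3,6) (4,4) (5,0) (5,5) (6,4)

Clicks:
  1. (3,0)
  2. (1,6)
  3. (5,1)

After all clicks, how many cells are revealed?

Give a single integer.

Answer: 8

Derivation:
Click 1 (3,0) count=0: revealed 6 new [(2,0) (2,1) (3,0) (3,1) (4,0) (4,1)] -> total=6
Click 2 (1,6) count=1: revealed 1 new [(1,6)] -> total=7
Click 3 (5,1) count=1: revealed 1 new [(5,1)] -> total=8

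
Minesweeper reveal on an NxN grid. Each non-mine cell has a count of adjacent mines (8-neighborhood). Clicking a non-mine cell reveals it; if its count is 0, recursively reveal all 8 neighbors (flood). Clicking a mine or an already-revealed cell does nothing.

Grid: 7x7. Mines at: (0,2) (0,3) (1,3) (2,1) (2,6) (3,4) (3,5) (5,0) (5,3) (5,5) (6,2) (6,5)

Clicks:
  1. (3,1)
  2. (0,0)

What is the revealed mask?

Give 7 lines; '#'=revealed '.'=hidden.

Click 1 (3,1) count=1: revealed 1 new [(3,1)] -> total=1
Click 2 (0,0) count=0: revealed 4 new [(0,0) (0,1) (1,0) (1,1)] -> total=5

Answer: ##.....
##.....
.......
.#.....
.......
.......
.......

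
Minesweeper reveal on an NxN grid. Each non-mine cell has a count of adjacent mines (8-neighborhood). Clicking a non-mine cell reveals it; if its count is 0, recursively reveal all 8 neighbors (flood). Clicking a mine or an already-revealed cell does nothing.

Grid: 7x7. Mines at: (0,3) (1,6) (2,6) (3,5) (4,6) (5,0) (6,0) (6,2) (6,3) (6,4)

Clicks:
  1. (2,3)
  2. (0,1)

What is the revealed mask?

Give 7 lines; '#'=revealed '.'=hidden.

Click 1 (2,3) count=0: revealed 27 new [(0,0) (0,1) (0,2) (1,0) (1,1) (1,2) (1,3) (1,4) (2,0) (2,1) (2,2) (2,3) (2,4) (3,0) (3,1) (3,2) (3,3) (3,4) (4,0) (4,1) (4,2) (4,3) (4,4) (5,1) (5,2) (5,3) (5,4)] -> total=27
Click 2 (0,1) count=0: revealed 0 new [(none)] -> total=27

Answer: ###....
#####..
#####..
#####..
#####..
.####..
.......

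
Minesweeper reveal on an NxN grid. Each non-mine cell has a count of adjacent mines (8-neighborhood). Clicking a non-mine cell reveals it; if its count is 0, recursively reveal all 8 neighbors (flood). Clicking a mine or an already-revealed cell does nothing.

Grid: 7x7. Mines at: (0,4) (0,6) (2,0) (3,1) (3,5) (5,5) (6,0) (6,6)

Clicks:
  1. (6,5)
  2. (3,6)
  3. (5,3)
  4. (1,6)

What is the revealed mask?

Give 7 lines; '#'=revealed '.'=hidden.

Answer: ####...
#####.#
.####..
..###.#
.####..
.####..
.#####.

Derivation:
Click 1 (6,5) count=2: revealed 1 new [(6,5)] -> total=1
Click 2 (3,6) count=1: revealed 1 new [(3,6)] -> total=2
Click 3 (5,3) count=0: revealed 28 new [(0,0) (0,1) (0,2) (0,3) (1,0) (1,1) (1,2) (1,3) (1,4) (2,1) (2,2) (2,3) (2,4) (3,2) (3,3) (3,4) (4,1) (4,2) (4,3) (4,4) (5,1) (5,2) (5,3) (5,4) (6,1) (6,2) (6,3) (6,4)] -> total=30
Click 4 (1,6) count=1: revealed 1 new [(1,6)] -> total=31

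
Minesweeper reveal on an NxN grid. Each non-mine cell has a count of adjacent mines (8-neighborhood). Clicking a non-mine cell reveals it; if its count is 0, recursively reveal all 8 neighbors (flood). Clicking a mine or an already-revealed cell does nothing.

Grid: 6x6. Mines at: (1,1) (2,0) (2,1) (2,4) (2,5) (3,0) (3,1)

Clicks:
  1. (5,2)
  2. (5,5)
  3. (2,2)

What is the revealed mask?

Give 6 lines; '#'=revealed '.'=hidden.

Answer: ......
......
..#...
..####
######
######

Derivation:
Click 1 (5,2) count=0: revealed 16 new [(3,2) (3,3) (3,4) (3,5) (4,0) (4,1) (4,2) (4,3) (4,4) (4,5) (5,0) (5,1) (5,2) (5,3) (5,4) (5,5)] -> total=16
Click 2 (5,5) count=0: revealed 0 new [(none)] -> total=16
Click 3 (2,2) count=3: revealed 1 new [(2,2)] -> total=17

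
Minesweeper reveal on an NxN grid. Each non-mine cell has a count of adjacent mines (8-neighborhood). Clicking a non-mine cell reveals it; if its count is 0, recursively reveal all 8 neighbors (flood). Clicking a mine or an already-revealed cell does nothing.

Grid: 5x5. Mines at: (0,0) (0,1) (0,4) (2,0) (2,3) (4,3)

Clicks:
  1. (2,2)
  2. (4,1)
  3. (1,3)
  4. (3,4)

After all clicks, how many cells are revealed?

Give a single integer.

Answer: 9

Derivation:
Click 1 (2,2) count=1: revealed 1 new [(2,2)] -> total=1
Click 2 (4,1) count=0: revealed 6 new [(3,0) (3,1) (3,2) (4,0) (4,1) (4,2)] -> total=7
Click 3 (1,3) count=2: revealed 1 new [(1,3)] -> total=8
Click 4 (3,4) count=2: revealed 1 new [(3,4)] -> total=9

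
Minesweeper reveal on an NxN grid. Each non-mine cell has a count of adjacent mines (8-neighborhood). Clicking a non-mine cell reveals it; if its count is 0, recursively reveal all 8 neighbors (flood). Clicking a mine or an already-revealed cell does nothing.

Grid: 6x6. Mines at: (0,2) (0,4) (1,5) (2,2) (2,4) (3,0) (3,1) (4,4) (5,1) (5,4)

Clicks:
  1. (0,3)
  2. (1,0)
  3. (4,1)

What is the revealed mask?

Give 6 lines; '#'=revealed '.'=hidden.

Click 1 (0,3) count=2: revealed 1 new [(0,3)] -> total=1
Click 2 (1,0) count=0: revealed 6 new [(0,0) (0,1) (1,0) (1,1) (2,0) (2,1)] -> total=7
Click 3 (4,1) count=3: revealed 1 new [(4,1)] -> total=8

Answer: ##.#..
##....
##....
......
.#....
......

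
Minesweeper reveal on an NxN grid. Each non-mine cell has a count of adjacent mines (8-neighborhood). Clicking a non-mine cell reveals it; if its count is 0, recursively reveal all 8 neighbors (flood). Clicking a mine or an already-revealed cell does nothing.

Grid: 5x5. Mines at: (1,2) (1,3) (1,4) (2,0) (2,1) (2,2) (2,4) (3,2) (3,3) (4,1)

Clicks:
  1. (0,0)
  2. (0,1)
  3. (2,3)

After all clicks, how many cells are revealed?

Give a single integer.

Click 1 (0,0) count=0: revealed 4 new [(0,0) (0,1) (1,0) (1,1)] -> total=4
Click 2 (0,1) count=1: revealed 0 new [(none)] -> total=4
Click 3 (2,3) count=7: revealed 1 new [(2,3)] -> total=5

Answer: 5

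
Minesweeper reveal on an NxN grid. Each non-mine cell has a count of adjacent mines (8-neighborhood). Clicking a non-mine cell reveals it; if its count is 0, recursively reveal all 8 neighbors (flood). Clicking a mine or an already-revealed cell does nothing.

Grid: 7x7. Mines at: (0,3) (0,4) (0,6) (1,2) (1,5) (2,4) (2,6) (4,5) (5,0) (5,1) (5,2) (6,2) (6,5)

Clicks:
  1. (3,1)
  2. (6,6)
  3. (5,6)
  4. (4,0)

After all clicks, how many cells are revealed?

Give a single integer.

Click 1 (3,1) count=0: revealed 16 new [(0,0) (0,1) (1,0) (1,1) (2,0) (2,1) (2,2) (2,3) (3,0) (3,1) (3,2) (3,3) (4,0) (4,1) (4,2) (4,3)] -> total=16
Click 2 (6,6) count=1: revealed 1 new [(6,6)] -> total=17
Click 3 (5,6) count=2: revealed 1 new [(5,6)] -> total=18
Click 4 (4,0) count=2: revealed 0 new [(none)] -> total=18

Answer: 18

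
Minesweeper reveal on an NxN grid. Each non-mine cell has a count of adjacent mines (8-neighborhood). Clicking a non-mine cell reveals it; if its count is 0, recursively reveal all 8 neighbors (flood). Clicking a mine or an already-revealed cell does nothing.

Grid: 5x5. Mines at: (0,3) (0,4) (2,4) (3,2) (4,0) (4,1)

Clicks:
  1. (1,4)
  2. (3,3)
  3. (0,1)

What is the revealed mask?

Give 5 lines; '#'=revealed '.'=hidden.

Answer: ###..
###.#
###..
##.#.
.....

Derivation:
Click 1 (1,4) count=3: revealed 1 new [(1,4)] -> total=1
Click 2 (3,3) count=2: revealed 1 new [(3,3)] -> total=2
Click 3 (0,1) count=0: revealed 11 new [(0,0) (0,1) (0,2) (1,0) (1,1) (1,2) (2,0) (2,1) (2,2) (3,0) (3,1)] -> total=13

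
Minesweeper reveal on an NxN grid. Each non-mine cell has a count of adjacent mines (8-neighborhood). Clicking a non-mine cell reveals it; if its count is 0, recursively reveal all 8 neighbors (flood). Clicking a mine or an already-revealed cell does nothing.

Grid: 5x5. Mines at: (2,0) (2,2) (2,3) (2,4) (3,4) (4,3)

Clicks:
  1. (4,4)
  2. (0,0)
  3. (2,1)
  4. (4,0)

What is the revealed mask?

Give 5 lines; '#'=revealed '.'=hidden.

Click 1 (4,4) count=2: revealed 1 new [(4,4)] -> total=1
Click 2 (0,0) count=0: revealed 10 new [(0,0) (0,1) (0,2) (0,3) (0,4) (1,0) (1,1) (1,2) (1,3) (1,4)] -> total=11
Click 3 (2,1) count=2: revealed 1 new [(2,1)] -> total=12
Click 4 (4,0) count=0: revealed 6 new [(3,0) (3,1) (3,2) (4,0) (4,1) (4,2)] -> total=18

Answer: #####
#####
.#...
###..
###.#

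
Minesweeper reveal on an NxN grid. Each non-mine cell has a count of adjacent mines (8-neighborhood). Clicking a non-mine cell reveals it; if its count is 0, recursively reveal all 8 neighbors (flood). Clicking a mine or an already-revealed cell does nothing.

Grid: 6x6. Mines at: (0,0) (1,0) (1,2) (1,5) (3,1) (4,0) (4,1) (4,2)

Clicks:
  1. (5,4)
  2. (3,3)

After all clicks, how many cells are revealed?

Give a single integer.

Click 1 (5,4) count=0: revealed 12 new [(2,3) (2,4) (2,5) (3,3) (3,4) (3,5) (4,3) (4,4) (4,5) (5,3) (5,4) (5,5)] -> total=12
Click 2 (3,3) count=1: revealed 0 new [(none)] -> total=12

Answer: 12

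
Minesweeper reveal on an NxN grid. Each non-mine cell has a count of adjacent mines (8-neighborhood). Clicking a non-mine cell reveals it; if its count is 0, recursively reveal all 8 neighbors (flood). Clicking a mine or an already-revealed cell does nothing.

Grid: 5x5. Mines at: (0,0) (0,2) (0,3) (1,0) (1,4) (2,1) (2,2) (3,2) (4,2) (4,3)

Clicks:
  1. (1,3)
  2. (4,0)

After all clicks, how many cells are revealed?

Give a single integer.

Click 1 (1,3) count=4: revealed 1 new [(1,3)] -> total=1
Click 2 (4,0) count=0: revealed 4 new [(3,0) (3,1) (4,0) (4,1)] -> total=5

Answer: 5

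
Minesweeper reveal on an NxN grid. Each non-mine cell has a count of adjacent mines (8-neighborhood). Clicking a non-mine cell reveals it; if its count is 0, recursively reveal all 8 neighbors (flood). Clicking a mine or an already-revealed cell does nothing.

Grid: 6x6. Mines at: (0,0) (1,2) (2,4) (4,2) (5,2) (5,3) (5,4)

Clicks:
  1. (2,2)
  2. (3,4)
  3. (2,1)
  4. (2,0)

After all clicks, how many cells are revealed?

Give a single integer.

Click 1 (2,2) count=1: revealed 1 new [(2,2)] -> total=1
Click 2 (3,4) count=1: revealed 1 new [(3,4)] -> total=2
Click 3 (2,1) count=1: revealed 1 new [(2,1)] -> total=3
Click 4 (2,0) count=0: revealed 9 new [(1,0) (1,1) (2,0) (3,0) (3,1) (4,0) (4,1) (5,0) (5,1)] -> total=12

Answer: 12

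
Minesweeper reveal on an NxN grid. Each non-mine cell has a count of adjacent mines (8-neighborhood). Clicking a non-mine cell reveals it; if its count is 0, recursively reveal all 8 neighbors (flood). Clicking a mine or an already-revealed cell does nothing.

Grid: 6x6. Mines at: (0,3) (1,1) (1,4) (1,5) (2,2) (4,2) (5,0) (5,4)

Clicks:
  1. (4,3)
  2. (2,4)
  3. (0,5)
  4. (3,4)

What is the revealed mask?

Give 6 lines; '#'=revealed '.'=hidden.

Click 1 (4,3) count=2: revealed 1 new [(4,3)] -> total=1
Click 2 (2,4) count=2: revealed 1 new [(2,4)] -> total=2
Click 3 (0,5) count=2: revealed 1 new [(0,5)] -> total=3
Click 4 (3,4) count=0: revealed 7 new [(2,3) (2,5) (3,3) (3,4) (3,5) (4,4) (4,5)] -> total=10

Answer: .....#
......
...###
...###
...###
......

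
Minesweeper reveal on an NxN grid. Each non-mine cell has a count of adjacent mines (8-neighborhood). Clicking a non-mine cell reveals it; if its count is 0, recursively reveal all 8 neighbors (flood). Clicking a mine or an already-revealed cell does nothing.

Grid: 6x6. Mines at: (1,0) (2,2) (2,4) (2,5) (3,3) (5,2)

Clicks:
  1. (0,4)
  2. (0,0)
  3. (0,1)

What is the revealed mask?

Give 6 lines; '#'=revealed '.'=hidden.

Answer: ######
.#####
......
......
......
......

Derivation:
Click 1 (0,4) count=0: revealed 10 new [(0,1) (0,2) (0,3) (0,4) (0,5) (1,1) (1,2) (1,3) (1,4) (1,5)] -> total=10
Click 2 (0,0) count=1: revealed 1 new [(0,0)] -> total=11
Click 3 (0,1) count=1: revealed 0 new [(none)] -> total=11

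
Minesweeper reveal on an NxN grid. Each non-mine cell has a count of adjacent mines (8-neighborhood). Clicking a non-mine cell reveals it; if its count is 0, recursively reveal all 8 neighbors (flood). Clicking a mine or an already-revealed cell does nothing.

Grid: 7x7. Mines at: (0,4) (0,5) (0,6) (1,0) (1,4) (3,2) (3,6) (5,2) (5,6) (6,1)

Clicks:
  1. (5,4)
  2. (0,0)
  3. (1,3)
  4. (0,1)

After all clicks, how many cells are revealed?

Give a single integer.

Answer: 18

Derivation:
Click 1 (5,4) count=0: revealed 15 new [(2,3) (2,4) (2,5) (3,3) (3,4) (3,5) (4,3) (4,4) (4,5) (5,3) (5,4) (5,5) (6,3) (6,4) (6,5)] -> total=15
Click 2 (0,0) count=1: revealed 1 new [(0,0)] -> total=16
Click 3 (1,3) count=2: revealed 1 new [(1,3)] -> total=17
Click 4 (0,1) count=1: revealed 1 new [(0,1)] -> total=18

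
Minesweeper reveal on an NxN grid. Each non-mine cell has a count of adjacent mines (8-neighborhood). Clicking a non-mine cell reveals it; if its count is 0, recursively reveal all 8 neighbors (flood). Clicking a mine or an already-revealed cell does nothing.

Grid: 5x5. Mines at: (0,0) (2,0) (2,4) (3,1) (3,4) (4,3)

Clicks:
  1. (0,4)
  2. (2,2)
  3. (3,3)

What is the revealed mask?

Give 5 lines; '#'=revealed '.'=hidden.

Click 1 (0,4) count=0: revealed 11 new [(0,1) (0,2) (0,3) (0,4) (1,1) (1,2) (1,3) (1,4) (2,1) (2,2) (2,3)] -> total=11
Click 2 (2,2) count=1: revealed 0 new [(none)] -> total=11
Click 3 (3,3) count=3: revealed 1 new [(3,3)] -> total=12

Answer: .####
.####
.###.
...#.
.....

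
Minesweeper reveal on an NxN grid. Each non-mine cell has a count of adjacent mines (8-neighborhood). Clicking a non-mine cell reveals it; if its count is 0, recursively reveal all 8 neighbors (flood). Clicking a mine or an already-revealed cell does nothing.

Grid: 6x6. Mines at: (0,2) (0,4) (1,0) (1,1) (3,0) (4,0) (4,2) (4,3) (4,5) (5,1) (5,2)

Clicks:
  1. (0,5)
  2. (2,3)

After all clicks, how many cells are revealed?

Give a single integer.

Answer: 13

Derivation:
Click 1 (0,5) count=1: revealed 1 new [(0,5)] -> total=1
Click 2 (2,3) count=0: revealed 12 new [(1,2) (1,3) (1,4) (1,5) (2,2) (2,3) (2,4) (2,5) (3,2) (3,3) (3,4) (3,5)] -> total=13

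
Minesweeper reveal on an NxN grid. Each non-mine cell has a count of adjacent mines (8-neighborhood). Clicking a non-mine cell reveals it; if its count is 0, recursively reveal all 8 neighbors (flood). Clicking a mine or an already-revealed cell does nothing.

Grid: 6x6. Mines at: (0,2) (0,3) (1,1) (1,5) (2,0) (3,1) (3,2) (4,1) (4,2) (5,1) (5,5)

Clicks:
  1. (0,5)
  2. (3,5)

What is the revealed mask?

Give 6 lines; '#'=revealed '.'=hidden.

Click 1 (0,5) count=1: revealed 1 new [(0,5)] -> total=1
Click 2 (3,5) count=0: revealed 9 new [(2,3) (2,4) (2,5) (3,3) (3,4) (3,5) (4,3) (4,4) (4,5)] -> total=10

Answer: .....#
......
...###
...###
...###
......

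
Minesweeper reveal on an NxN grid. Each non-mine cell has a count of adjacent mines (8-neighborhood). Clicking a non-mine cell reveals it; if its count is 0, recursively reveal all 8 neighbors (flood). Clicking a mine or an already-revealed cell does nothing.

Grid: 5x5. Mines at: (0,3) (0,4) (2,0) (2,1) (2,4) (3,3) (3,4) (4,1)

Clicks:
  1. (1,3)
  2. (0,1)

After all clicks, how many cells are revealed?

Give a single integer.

Click 1 (1,3) count=3: revealed 1 new [(1,3)] -> total=1
Click 2 (0,1) count=0: revealed 6 new [(0,0) (0,1) (0,2) (1,0) (1,1) (1,2)] -> total=7

Answer: 7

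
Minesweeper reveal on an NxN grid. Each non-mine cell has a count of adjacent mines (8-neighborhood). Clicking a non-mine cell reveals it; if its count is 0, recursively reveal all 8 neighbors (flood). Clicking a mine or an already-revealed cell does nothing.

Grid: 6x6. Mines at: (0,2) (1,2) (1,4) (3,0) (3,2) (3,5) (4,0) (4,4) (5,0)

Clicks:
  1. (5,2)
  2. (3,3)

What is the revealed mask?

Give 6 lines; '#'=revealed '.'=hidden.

Click 1 (5,2) count=0: revealed 6 new [(4,1) (4,2) (4,3) (5,1) (5,2) (5,3)] -> total=6
Click 2 (3,3) count=2: revealed 1 new [(3,3)] -> total=7

Answer: ......
......
......
...#..
.###..
.###..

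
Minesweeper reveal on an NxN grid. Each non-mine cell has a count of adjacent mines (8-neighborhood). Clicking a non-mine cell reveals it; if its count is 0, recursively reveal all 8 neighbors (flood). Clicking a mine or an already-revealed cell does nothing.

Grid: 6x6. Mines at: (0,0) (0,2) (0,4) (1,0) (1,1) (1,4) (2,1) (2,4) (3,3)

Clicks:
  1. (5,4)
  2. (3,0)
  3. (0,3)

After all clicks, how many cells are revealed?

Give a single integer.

Answer: 18

Derivation:
Click 1 (5,4) count=0: revealed 17 new [(3,0) (3,1) (3,2) (3,4) (3,5) (4,0) (4,1) (4,2) (4,3) (4,4) (4,5) (5,0) (5,1) (5,2) (5,3) (5,4) (5,5)] -> total=17
Click 2 (3,0) count=1: revealed 0 new [(none)] -> total=17
Click 3 (0,3) count=3: revealed 1 new [(0,3)] -> total=18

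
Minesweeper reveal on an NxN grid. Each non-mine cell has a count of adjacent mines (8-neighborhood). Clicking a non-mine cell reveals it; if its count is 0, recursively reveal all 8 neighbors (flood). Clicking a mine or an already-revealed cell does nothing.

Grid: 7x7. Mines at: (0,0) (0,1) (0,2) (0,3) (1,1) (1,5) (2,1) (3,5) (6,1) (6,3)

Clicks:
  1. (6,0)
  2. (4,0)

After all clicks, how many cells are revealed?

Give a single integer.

Answer: 22

Derivation:
Click 1 (6,0) count=1: revealed 1 new [(6,0)] -> total=1
Click 2 (4,0) count=0: revealed 21 new [(1,2) (1,3) (1,4) (2,2) (2,3) (2,4) (3,0) (3,1) (3,2) (3,3) (3,4) (4,0) (4,1) (4,2) (4,3) (4,4) (5,0) (5,1) (5,2) (5,3) (5,4)] -> total=22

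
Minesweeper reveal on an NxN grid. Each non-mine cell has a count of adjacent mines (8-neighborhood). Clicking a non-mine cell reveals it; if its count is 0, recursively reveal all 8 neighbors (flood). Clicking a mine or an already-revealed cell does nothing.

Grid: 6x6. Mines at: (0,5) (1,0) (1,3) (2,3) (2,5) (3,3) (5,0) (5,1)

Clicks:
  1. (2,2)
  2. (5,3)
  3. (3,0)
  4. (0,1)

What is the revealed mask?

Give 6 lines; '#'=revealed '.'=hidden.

Answer: .#....
......
###...
###.##
######
..####

Derivation:
Click 1 (2,2) count=3: revealed 1 new [(2,2)] -> total=1
Click 2 (5,3) count=0: revealed 10 new [(3,4) (3,5) (4,2) (4,3) (4,4) (4,5) (5,2) (5,3) (5,4) (5,5)] -> total=11
Click 3 (3,0) count=0: revealed 7 new [(2,0) (2,1) (3,0) (3,1) (3,2) (4,0) (4,1)] -> total=18
Click 4 (0,1) count=1: revealed 1 new [(0,1)] -> total=19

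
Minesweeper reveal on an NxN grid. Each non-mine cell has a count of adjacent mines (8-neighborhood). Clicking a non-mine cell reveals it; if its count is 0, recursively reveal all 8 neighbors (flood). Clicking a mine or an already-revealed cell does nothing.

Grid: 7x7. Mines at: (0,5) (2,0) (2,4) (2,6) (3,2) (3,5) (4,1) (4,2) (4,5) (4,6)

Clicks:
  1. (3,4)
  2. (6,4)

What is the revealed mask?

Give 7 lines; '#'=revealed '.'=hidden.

Answer: .......
.......
.......
....#..
.......
#######
#######

Derivation:
Click 1 (3,4) count=3: revealed 1 new [(3,4)] -> total=1
Click 2 (6,4) count=0: revealed 14 new [(5,0) (5,1) (5,2) (5,3) (5,4) (5,5) (5,6) (6,0) (6,1) (6,2) (6,3) (6,4) (6,5) (6,6)] -> total=15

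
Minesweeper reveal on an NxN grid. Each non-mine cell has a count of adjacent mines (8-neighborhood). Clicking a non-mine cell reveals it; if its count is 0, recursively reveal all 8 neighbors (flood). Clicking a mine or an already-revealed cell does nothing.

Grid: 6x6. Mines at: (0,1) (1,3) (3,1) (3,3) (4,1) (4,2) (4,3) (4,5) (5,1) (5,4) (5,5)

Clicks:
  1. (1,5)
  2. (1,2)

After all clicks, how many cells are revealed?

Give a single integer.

Click 1 (1,5) count=0: revealed 8 new [(0,4) (0,5) (1,4) (1,5) (2,4) (2,5) (3,4) (3,5)] -> total=8
Click 2 (1,2) count=2: revealed 1 new [(1,2)] -> total=9

Answer: 9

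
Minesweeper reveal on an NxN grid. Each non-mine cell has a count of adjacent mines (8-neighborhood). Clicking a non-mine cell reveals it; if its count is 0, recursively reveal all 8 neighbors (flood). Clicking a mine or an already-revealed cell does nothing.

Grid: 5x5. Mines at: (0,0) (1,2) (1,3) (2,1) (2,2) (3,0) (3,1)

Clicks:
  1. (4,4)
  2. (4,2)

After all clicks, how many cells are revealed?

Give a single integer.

Answer: 8

Derivation:
Click 1 (4,4) count=0: revealed 8 new [(2,3) (2,4) (3,2) (3,3) (3,4) (4,2) (4,3) (4,4)] -> total=8
Click 2 (4,2) count=1: revealed 0 new [(none)] -> total=8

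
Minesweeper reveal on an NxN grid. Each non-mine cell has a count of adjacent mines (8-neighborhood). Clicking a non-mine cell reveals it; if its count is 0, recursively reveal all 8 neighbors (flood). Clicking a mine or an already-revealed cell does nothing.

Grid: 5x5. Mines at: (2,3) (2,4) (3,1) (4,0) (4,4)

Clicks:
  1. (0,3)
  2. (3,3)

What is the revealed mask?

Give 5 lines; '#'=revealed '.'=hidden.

Answer: #####
#####
###..
...#.
.....

Derivation:
Click 1 (0,3) count=0: revealed 13 new [(0,0) (0,1) (0,2) (0,3) (0,4) (1,0) (1,1) (1,2) (1,3) (1,4) (2,0) (2,1) (2,2)] -> total=13
Click 2 (3,3) count=3: revealed 1 new [(3,3)] -> total=14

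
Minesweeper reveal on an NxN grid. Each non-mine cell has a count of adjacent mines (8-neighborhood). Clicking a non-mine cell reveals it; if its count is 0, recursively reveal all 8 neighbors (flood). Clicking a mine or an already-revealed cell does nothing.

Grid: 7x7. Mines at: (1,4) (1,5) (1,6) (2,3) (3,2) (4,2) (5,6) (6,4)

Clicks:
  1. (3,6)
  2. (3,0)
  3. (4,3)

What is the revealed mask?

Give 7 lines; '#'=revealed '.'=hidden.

Click 1 (3,6) count=0: revealed 14 new [(2,4) (2,5) (2,6) (3,3) (3,4) (3,5) (3,6) (4,3) (4,4) (4,5) (4,6) (5,3) (5,4) (5,5)] -> total=14
Click 2 (3,0) count=0: revealed 22 new [(0,0) (0,1) (0,2) (0,3) (1,0) (1,1) (1,2) (1,3) (2,0) (2,1) (2,2) (3,0) (3,1) (4,0) (4,1) (5,0) (5,1) (5,2) (6,0) (6,1) (6,2) (6,3)] -> total=36
Click 3 (4,3) count=2: revealed 0 new [(none)] -> total=36

Answer: ####...
####...
###.###
##.####
##.####
######.
####...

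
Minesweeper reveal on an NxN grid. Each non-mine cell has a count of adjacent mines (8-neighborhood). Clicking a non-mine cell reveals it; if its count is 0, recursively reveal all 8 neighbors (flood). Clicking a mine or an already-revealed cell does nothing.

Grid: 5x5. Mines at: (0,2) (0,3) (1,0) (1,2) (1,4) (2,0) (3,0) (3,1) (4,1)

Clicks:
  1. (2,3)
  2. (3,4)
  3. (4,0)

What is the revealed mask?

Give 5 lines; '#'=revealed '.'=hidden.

Answer: .....
.....
..###
..###
#.###

Derivation:
Click 1 (2,3) count=2: revealed 1 new [(2,3)] -> total=1
Click 2 (3,4) count=0: revealed 8 new [(2,2) (2,4) (3,2) (3,3) (3,4) (4,2) (4,3) (4,4)] -> total=9
Click 3 (4,0) count=3: revealed 1 new [(4,0)] -> total=10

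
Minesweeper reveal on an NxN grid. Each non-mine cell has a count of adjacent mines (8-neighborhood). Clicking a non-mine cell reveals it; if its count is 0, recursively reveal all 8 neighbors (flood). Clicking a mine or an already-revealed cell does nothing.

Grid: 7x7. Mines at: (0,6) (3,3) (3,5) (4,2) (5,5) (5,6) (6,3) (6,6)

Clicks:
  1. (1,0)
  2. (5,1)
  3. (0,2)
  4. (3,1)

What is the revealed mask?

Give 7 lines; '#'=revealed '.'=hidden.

Answer: ######.
######.
######.
###....
##.....
###....
###....

Derivation:
Click 1 (1,0) count=0: revealed 29 new [(0,0) (0,1) (0,2) (0,3) (0,4) (0,5) (1,0) (1,1) (1,2) (1,3) (1,4) (1,5) (2,0) (2,1) (2,2) (2,3) (2,4) (2,5) (3,0) (3,1) (3,2) (4,0) (4,1) (5,0) (5,1) (5,2) (6,0) (6,1) (6,2)] -> total=29
Click 2 (5,1) count=1: revealed 0 new [(none)] -> total=29
Click 3 (0,2) count=0: revealed 0 new [(none)] -> total=29
Click 4 (3,1) count=1: revealed 0 new [(none)] -> total=29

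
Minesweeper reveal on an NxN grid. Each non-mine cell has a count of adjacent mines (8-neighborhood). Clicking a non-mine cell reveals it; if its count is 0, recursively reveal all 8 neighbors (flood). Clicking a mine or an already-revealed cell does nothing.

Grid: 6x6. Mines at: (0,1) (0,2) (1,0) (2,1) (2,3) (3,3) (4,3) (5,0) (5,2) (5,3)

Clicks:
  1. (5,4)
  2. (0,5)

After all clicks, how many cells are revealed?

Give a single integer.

Answer: 14

Derivation:
Click 1 (5,4) count=2: revealed 1 new [(5,4)] -> total=1
Click 2 (0,5) count=0: revealed 13 new [(0,3) (0,4) (0,5) (1,3) (1,4) (1,5) (2,4) (2,5) (3,4) (3,5) (4,4) (4,5) (5,5)] -> total=14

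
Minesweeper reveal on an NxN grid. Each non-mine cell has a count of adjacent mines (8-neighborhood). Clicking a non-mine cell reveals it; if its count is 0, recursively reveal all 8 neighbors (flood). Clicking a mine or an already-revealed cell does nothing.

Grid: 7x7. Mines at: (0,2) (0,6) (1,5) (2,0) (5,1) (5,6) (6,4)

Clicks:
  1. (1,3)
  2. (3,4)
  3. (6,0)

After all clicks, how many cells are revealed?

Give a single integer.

Click 1 (1,3) count=1: revealed 1 new [(1,3)] -> total=1
Click 2 (3,4) count=0: revealed 25 new [(1,1) (1,2) (1,4) (2,1) (2,2) (2,3) (2,4) (2,5) (2,6) (3,1) (3,2) (3,3) (3,4) (3,5) (3,6) (4,1) (4,2) (4,3) (4,4) (4,5) (4,6) (5,2) (5,3) (5,4) (5,5)] -> total=26
Click 3 (6,0) count=1: revealed 1 new [(6,0)] -> total=27

Answer: 27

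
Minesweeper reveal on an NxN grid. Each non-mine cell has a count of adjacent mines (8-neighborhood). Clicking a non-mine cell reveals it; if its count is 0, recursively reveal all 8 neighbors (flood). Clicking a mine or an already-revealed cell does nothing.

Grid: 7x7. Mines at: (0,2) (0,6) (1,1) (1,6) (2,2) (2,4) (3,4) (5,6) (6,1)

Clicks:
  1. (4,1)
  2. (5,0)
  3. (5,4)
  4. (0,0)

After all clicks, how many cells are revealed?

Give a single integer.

Answer: 23

Derivation:
Click 1 (4,1) count=0: revealed 22 new [(2,0) (2,1) (3,0) (3,1) (3,2) (3,3) (4,0) (4,1) (4,2) (4,3) (4,4) (4,5) (5,0) (5,1) (5,2) (5,3) (5,4) (5,5) (6,2) (6,3) (6,4) (6,5)] -> total=22
Click 2 (5,0) count=1: revealed 0 new [(none)] -> total=22
Click 3 (5,4) count=0: revealed 0 new [(none)] -> total=22
Click 4 (0,0) count=1: revealed 1 new [(0,0)] -> total=23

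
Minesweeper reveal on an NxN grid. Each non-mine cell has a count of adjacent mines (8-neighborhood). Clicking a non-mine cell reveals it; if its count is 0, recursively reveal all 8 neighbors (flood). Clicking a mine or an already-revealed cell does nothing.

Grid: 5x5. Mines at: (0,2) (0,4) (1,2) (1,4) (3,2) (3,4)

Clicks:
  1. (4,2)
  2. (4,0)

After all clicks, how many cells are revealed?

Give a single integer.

Answer: 11

Derivation:
Click 1 (4,2) count=1: revealed 1 new [(4,2)] -> total=1
Click 2 (4,0) count=0: revealed 10 new [(0,0) (0,1) (1,0) (1,1) (2,0) (2,1) (3,0) (3,1) (4,0) (4,1)] -> total=11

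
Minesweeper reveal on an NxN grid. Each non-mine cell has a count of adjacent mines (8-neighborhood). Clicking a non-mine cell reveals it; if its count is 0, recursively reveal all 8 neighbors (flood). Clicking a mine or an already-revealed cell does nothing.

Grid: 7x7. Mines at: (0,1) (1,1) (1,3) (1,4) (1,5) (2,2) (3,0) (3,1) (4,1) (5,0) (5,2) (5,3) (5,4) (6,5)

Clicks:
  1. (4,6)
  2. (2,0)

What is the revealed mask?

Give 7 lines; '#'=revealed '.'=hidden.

Answer: .......
.......
#..####
...####
...####
.....##
.......

Derivation:
Click 1 (4,6) count=0: revealed 14 new [(2,3) (2,4) (2,5) (2,6) (3,3) (3,4) (3,5) (3,6) (4,3) (4,4) (4,5) (4,6) (5,5) (5,6)] -> total=14
Click 2 (2,0) count=3: revealed 1 new [(2,0)] -> total=15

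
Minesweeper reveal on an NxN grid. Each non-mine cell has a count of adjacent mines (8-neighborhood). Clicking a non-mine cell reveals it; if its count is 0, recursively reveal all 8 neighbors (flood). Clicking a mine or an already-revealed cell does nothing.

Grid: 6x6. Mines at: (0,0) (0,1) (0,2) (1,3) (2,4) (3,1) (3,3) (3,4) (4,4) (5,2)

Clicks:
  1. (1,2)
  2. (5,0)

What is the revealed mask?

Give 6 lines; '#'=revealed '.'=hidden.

Answer: ......
..#...
......
......
##....
##....

Derivation:
Click 1 (1,2) count=3: revealed 1 new [(1,2)] -> total=1
Click 2 (5,0) count=0: revealed 4 new [(4,0) (4,1) (5,0) (5,1)] -> total=5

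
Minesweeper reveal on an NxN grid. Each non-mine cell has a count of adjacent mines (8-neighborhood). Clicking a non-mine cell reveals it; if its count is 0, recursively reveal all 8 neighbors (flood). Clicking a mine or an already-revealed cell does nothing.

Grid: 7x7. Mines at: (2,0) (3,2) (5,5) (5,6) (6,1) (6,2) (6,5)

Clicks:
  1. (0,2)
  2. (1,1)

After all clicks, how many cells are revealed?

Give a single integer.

Click 1 (0,2) count=0: revealed 28 new [(0,0) (0,1) (0,2) (0,3) (0,4) (0,5) (0,6) (1,0) (1,1) (1,2) (1,3) (1,4) (1,5) (1,6) (2,1) (2,2) (2,3) (2,4) (2,5) (2,6) (3,3) (3,4) (3,5) (3,6) (4,3) (4,4) (4,5) (4,6)] -> total=28
Click 2 (1,1) count=1: revealed 0 new [(none)] -> total=28

Answer: 28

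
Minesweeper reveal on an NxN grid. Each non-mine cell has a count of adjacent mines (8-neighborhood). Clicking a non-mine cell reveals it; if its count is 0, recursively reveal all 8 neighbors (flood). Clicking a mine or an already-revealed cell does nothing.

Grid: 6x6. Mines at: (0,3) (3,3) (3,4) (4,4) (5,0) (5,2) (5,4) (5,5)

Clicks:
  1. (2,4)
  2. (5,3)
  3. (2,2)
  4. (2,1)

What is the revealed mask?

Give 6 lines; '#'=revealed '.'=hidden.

Click 1 (2,4) count=2: revealed 1 new [(2,4)] -> total=1
Click 2 (5,3) count=3: revealed 1 new [(5,3)] -> total=2
Click 3 (2,2) count=1: revealed 1 new [(2,2)] -> total=3
Click 4 (2,1) count=0: revealed 14 new [(0,0) (0,1) (0,2) (1,0) (1,1) (1,2) (2,0) (2,1) (3,0) (3,1) (3,2) (4,0) (4,1) (4,2)] -> total=17

Answer: ###...
###...
###.#.
###...
###...
...#..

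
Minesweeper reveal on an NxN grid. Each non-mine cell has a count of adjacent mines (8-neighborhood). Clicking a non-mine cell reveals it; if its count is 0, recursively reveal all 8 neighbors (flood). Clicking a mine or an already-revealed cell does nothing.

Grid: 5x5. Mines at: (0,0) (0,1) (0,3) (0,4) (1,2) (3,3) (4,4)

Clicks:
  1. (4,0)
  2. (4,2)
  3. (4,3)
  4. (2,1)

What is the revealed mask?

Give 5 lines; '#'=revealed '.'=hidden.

Click 1 (4,0) count=0: revealed 11 new [(1,0) (1,1) (2,0) (2,1) (2,2) (3,0) (3,1) (3,2) (4,0) (4,1) (4,2)] -> total=11
Click 2 (4,2) count=1: revealed 0 new [(none)] -> total=11
Click 3 (4,3) count=2: revealed 1 new [(4,3)] -> total=12
Click 4 (2,1) count=1: revealed 0 new [(none)] -> total=12

Answer: .....
##...
###..
###..
####.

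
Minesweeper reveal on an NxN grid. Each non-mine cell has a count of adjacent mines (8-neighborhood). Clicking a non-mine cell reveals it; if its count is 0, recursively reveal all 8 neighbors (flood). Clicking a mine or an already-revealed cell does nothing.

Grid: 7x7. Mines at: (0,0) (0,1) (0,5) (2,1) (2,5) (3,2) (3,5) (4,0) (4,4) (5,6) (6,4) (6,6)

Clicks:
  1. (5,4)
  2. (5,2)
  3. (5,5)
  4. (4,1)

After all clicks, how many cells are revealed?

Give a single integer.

Answer: 13

Derivation:
Click 1 (5,4) count=2: revealed 1 new [(5,4)] -> total=1
Click 2 (5,2) count=0: revealed 11 new [(4,1) (4,2) (4,3) (5,0) (5,1) (5,2) (5,3) (6,0) (6,1) (6,2) (6,3)] -> total=12
Click 3 (5,5) count=4: revealed 1 new [(5,5)] -> total=13
Click 4 (4,1) count=2: revealed 0 new [(none)] -> total=13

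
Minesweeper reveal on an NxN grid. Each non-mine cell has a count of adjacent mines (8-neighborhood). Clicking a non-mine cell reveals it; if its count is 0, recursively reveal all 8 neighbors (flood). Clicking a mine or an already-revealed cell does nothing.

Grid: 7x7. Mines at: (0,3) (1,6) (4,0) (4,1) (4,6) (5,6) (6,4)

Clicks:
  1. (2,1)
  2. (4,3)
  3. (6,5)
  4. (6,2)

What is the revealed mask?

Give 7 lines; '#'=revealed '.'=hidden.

Click 1 (2,1) count=0: revealed 29 new [(0,0) (0,1) (0,2) (1,0) (1,1) (1,2) (1,3) (1,4) (1,5) (2,0) (2,1) (2,2) (2,3) (2,4) (2,5) (3,0) (3,1) (3,2) (3,3) (3,4) (3,5) (4,2) (4,3) (4,4) (4,5) (5,2) (5,3) (5,4) (5,5)] -> total=29
Click 2 (4,3) count=0: revealed 0 new [(none)] -> total=29
Click 3 (6,5) count=2: revealed 1 new [(6,5)] -> total=30
Click 4 (6,2) count=0: revealed 6 new [(5,0) (5,1) (6,0) (6,1) (6,2) (6,3)] -> total=36

Answer: ###....
######.
######.
######.
..####.
######.
####.#.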